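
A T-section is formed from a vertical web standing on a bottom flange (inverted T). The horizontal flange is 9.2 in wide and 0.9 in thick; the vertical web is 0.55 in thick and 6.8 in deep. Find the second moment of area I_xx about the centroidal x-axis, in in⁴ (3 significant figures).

I_xx ≈ 53.2 in⁴

Decompose the section into non-overlapping parts with the origin at the bottom-left of its bounding rectangle.
Flange: 9.2 × 0.9, A = 8.28 in², y = 0.45 in, Ī = 0.5589 in⁴.
Web: 0.55 × 6.8, A = 3.74 in², y = 4.3 in, Ī = 14.411 in⁴.
Centroid: ȳ = ΣA·y / ΣA = 1.6479 in.
Transfer each piece to the centroidal x-axis using Ī + A·d² with d = y − 1.6479:
  flange: d = -1.1979 in → contributes +12.441 in⁴
  web: d = 2.6521 in → contributes +40.717 in⁴
Total I = 53.158 in⁴.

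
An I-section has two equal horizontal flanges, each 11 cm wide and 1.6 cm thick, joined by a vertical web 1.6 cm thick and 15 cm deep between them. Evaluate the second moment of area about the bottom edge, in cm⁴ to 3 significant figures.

I_base ≈ 7780 cm⁴

Treat the section as a set of non-overlapping primitives; coordinates are from the bounding-box lower-left.
Bottom flange: 11 × 1.6, A = 17.6 cm², y = 0.8 cm, Ī = 3.7547 cm⁴.
Web: 1.6 × 15, A = 24 cm², y = 9.1 cm, Ī = 450 cm⁴.
Top flange: 11 × 1.6, A = 17.6 cm², y = 17.4 cm, Ī = 3.7547 cm⁴.
Transfer each piece to a horizontal axis along the bottom face using Ī + A·d² with d = y − 0:
  bottom flange: d = 0.8 cm → contributes +15.019 cm⁴
  web: d = 9.1 cm → contributes +2437.4 cm⁴
  top flange: d = 17.4 cm → contributes +5332.3 cm⁴
Total I = 7784.8 cm⁴.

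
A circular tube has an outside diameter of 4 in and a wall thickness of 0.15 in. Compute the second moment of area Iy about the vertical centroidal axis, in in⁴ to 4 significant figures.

Decompose the section into non-overlapping parts with the origin at the bottom-left of its bounding rectangle.
Outer circle: ⌀4, A = 12.5664 in², x = 2 in, Ī = 12.5664 in⁴.
Bore (subtracted): ⌀3.7, A = 10.7521 in², x = 2 in, Ī = 9.19977 in⁴.
By symmetry the centroid is at mid-width, x̄ = 2 in.
All pieces are centred on the vertical centroidal axis, so I = ΣĪ (holes subtracted) = 3.3666 in⁴.

Iy ≈ 3.367 in⁴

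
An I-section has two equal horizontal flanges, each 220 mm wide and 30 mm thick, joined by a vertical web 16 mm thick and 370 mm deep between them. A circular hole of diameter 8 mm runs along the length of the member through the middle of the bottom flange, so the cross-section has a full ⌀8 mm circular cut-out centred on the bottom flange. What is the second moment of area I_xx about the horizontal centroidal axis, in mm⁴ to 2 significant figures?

Treat the section as a set of non-overlapping primitives; coordinates are from the bounding-box lower-left.
Bottom flange: 220 × 30, A = 6 600 mm², y = 15 mm, Ī = 495 000 mm⁴.
Web: 16 × 370, A = 5 920 mm², y = 215 mm, Ī = 67 537 333 mm⁴.
Top flange: 220 × 30, A = 6 600 mm², y = 415 mm, Ī = 495 000 mm⁴.
Hole (subtracted): ⌀8, A = 50.27 mm², y = 15 mm, Ī = 201.1 mm⁴.
Centroid: ȳ = ΣA·y / ΣA = 215.5 mm.
Transfer each piece to the horizontal centroidal axis using Ī + A·d² with d = y − 215.5:
  bottom flange: d = -200.5 mm → contributes +265 888 578 mm⁴
  web: d = -0.5272 mm → contributes +67 538 979 mm⁴
  top flange: d = 199.5 mm → contributes +263 105 091 mm⁴
  hole: d = -200.5 mm → contributes −2 021 434 mm⁴
Total I = 594 511 213 mm⁴.

I_xx ≈ 5.9 × 10⁸ mm⁴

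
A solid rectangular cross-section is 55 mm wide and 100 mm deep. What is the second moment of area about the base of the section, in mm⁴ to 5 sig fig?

The section: 55 × 100, A = 5 500 mm², y = 50 mm, Ī = 4 583 333 mm⁴.
Transfer it to the base of the section using Ī + A·d² with d = y − 0:
  the section: d = 50 mm → contributes +18 333 333 mm⁴
Total I = 18 333 333 mm⁴.

I_base ≈ 1.8333 × 10⁷ mm⁴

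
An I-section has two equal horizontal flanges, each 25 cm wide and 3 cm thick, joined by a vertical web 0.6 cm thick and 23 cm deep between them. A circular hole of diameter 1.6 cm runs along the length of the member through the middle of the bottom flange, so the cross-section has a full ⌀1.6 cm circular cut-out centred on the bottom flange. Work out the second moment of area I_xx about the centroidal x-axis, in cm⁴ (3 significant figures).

Break the section into simple shapes (no overlaps), measuring from the bottom-left corner of the bounding box.
Bottom flange: 25 × 3, A = 75 cm², y = 1.5 cm, Ī = 56.25 cm⁴.
Web: 0.6 × 23, A = 13.8 cm², y = 14.5 cm, Ī = 608.35 cm⁴.
Top flange: 25 × 3, A = 75 cm², y = 27.5 cm, Ī = 56.25 cm⁴.
Hole (subtracted): ⌀1.6, A = 2.0106 cm², y = 1.5 cm, Ī = 0.3217 cm⁴.
Centroid: ȳ = ΣA·y / ΣA = 14.662 cm.
Transfer each piece to the centroidal x-axis using Ī + A·d² with d = y − 14.662:
  bottom flange: d = -13.162 cm → contributes +13 048 cm⁴
  web: d = -0.16156 cm → contributes +608.71 cm⁴
  top flange: d = 12.838 cm → contributes +12 418 cm⁴
  hole: d = -13.162 cm → contributes −348.61 cm⁴
Total I = 25 727 cm⁴.

I_xx ≈ 2.57 × 10⁴ cm⁴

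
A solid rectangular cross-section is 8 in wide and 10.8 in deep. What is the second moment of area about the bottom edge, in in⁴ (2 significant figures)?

The section: 8 × 10.8, A = 86.4 in², y = 5.4 in, Ī = 839.8 in⁴.
Transfer it to the base of the section using Ī + A·d² with d = y − 0:
  the section: d = 5.4 in → contributes +3 359 in⁴
Total I = 3 359 in⁴.

I_base ≈ 3400 in⁴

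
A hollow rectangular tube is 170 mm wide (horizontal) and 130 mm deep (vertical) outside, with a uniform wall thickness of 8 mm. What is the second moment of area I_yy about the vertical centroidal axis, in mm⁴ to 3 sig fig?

Decompose the section into non-overlapping parts with the origin at the bottom-left of its bounding rectangle.
Outer rectangle: 170 × 130, A = 22 100 mm², x = 85 mm, Ī = 53 224 167 mm⁴.
Inner void (subtracted): 154 × 114, A = 17 556 mm², x = 85 mm, Ī = 34 696 508 mm⁴.
By symmetry the centroid is at mid-width, x̄ = 85 mm.
All pieces are centred on the vertical centroidal axis, so I = ΣĪ (holes subtracted) = 18 527 659 mm⁴.

I_yy ≈ 1.85 × 10⁷ mm⁴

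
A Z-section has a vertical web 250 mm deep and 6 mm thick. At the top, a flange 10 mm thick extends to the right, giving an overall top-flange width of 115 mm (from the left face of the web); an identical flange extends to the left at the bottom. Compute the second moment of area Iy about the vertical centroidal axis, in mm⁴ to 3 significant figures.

Iy ≈ 9.37 × 10⁶ mm⁴

Decompose the section into non-overlapping parts with the origin at the bottom-left of its bounding rectangle.
Web: 6 × 250, A = 1 500 mm², x = 112 mm, Ī = 4 500 mm⁴.
Top flange (beyond web): 109 × 10, A = 1 090 mm², x = 169.5 mm, Ī = 1 079 191 mm⁴.
Bottom flange (beyond web): 109 × 10, A = 1 090 mm², x = 54.5 mm, Ī = 1 079 191 mm⁴.
Centroid: x̄ = ΣA·x / ΣA = 112 mm.
Transfer each piece to the vertical centroidal axis using Ī + A·d² with d = x − 112:
  web: d = 0 mm → contributes +4 500 mm⁴
  top flange (beyond web): d = 57.5 mm → contributes +4 683 003 mm⁴
  bottom flange (beyond web): d = -57.5 mm → contributes +4 683 003 mm⁴
Total I = 9 370 507 mm⁴.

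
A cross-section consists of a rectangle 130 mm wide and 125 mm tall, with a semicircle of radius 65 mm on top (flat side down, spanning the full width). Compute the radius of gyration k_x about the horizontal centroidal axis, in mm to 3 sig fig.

Split into non-overlapping primitives; take the origin at the lower-left of the bounding box.
Rectangular body: 130 × 125, A = 16 250 mm², y = 62.5 mm, Ī = 21 158 854 mm⁴.
Semicircular cap: semicircle r = 65, A = 6636.6 mm², y = 152.59 mm, Ī = 1 959 230 mm⁴.
Centroid: ȳ = ΣA·y / ΣA = 88.623 mm.
Transfer each piece to the horizontal centroidal axis using Ī + A·d² with d = y − 88.623:
  rectangular body: d = -26.123 mm → contributes +32 248 210 mm⁴
  semicircular cap: d = 63.964 mm → contributes +29 111 934 mm⁴
Total I = 61 360 144 mm⁴.
Radius of gyration: k = √(I/A) = √(61 360 144 / 22 887) = 51.779 mm.

k_x ≈ 51.8 mm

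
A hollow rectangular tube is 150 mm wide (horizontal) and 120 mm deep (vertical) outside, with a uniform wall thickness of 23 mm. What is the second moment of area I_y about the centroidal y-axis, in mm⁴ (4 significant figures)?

I_y ≈ 2.681 × 10⁷ mm⁴

Decompose the section into non-overlapping parts with the origin at the bottom-left of its bounding rectangle.
Outer rectangle: 150 × 120, A = 18 000 mm², x = 75 mm, Ī = 33 750 000 mm⁴.
Inner void (subtracted): 104 × 74, A = 7 696 mm², x = 75 mm, Ī = 6 936 661 mm⁴.
By symmetry the centroid is at mid-width, x̄ = 75 mm.
All pieces are centred on the centroidal y-axis, so I = ΣĪ (holes subtracted) = 26 813 339 mm⁴.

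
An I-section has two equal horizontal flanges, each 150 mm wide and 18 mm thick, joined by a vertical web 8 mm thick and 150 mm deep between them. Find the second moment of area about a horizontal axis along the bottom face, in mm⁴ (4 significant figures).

Treat the section as a set of non-overlapping primitives; coordinates are from the bounding-box lower-left.
Bottom flange: 150 × 18, A = 2 700 mm², y = 9 mm, Ī = 72 900 mm⁴.
Web: 8 × 150, A = 1 200 mm², y = 93 mm, Ī = 2 250 000 mm⁴.
Top flange: 150 × 18, A = 2 700 mm², y = 177 mm, Ī = 72 900 mm⁴.
Transfer each piece to the bottom edge using Ī + A·d² with d = y − 0:
  bottom flange: d = 9 mm → contributes +291 600 mm⁴
  web: d = 93 mm → contributes +12 628 800 mm⁴
  top flange: d = 177 mm → contributes +84 661 200 mm⁴
Total I = 97 581 600 mm⁴.

I_base ≈ 9.758 × 10⁷ mm⁴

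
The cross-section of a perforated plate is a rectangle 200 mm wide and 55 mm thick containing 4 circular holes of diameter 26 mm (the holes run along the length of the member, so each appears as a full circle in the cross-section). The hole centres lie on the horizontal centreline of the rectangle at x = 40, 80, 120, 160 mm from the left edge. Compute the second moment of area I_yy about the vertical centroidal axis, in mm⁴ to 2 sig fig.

I_yy ≈ 3.2 × 10⁷ mm⁴

Treat the section as a set of non-overlapping primitives; coordinates are from the bounding-box lower-left.
Plate: 200 × 55, A = 11 000 mm², x = 100 mm, Ī = 36 666 667 mm⁴.
Hole 1 (subtracted): ⌀26, A = 530.9 mm², x = 40 mm, Ī = 22 432 mm⁴.
Hole 2 (subtracted): ⌀26, A = 530.9 mm², x = 80 mm, Ī = 22 432 mm⁴.
Hole 3 (subtracted): ⌀26, A = 530.9 mm², x = 120 mm, Ī = 22 432 mm⁴.
Hole 4 (subtracted): ⌀26, A = 530.9 mm², x = 160 mm, Ī = 22 432 mm⁴.
By symmetry the centroid is at mid-width, x̄ = 100 mm.
Transfer each piece to the vertical centroidal axis using Ī + A·d² with d = x − 100:
  plate: d = 0 mm → contributes +36 666 667 mm⁴
  hole 1: d = -60 mm → contributes −1 933 777 mm⁴
  hole 2: d = -20 mm → contributes −234 803 mm⁴
  hole 3: d = 20 mm → contributes −234 803 mm⁴
  hole 4: d = 60 mm → contributes −1 933 777 mm⁴
Total I = 32 329 506 mm⁴.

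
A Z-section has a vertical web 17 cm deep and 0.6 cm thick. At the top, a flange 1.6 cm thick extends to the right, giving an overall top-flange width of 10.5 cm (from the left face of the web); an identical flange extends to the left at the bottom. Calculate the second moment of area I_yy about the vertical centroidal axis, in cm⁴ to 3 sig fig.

I_yy ≈ 1130 cm⁴

Decompose the section into non-overlapping parts with the origin at the bottom-left of its bounding rectangle.
Web: 0.6 × 17, A = 10.2 cm², x = 10.2 cm, Ī = 0.306 cm⁴.
Top flange (beyond web): 9.9 × 1.6, A = 15.84 cm², x = 15.45 cm, Ī = 129.37 cm⁴.
Bottom flange (beyond web): 9.9 × 1.6, A = 15.84 cm², x = 4.95 cm, Ī = 129.37 cm⁴.
Centroid: x̄ = ΣA·x / ΣA = 10.2 cm.
Transfer each piece to the vertical centroidal axis using Ī + A·d² with d = x − 10.2:
  web: d = 0 cm → contributes +0.306 cm⁴
  top flange (beyond web): d = 5.25 cm → contributes +565.96 cm⁴
  bottom flange (beyond web): d = -5.25 cm → contributes +565.96 cm⁴
Total I = 1132.2 cm⁴.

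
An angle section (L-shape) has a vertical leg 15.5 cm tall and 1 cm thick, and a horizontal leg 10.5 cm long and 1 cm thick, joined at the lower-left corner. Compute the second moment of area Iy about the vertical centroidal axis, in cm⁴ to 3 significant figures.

Iy ≈ 235 cm⁴

Break the section into simple shapes (no overlaps), measuring from the bottom-left corner of the bounding box.
Vertical leg: 1 × 15.5, A = 15.5 cm², x = 0.5 cm, Ī = 1.2917 cm⁴.
Horizontal leg (remainder): 9.5 × 1, A = 9.5 cm², x = 5.75 cm, Ī = 71.448 cm⁴.
Centroid: x̄ = ΣA·x / ΣA = 2.495 cm.
Transfer each piece to the vertical centroidal axis using Ī + A·d² with d = x − 2.495:
  vertical leg: d = -1.995 cm → contributes +62.982 cm⁴
  horizontal leg (remainder): d = 3.255 cm → contributes +172.1 cm⁴
Total I = 235.08 cm⁴.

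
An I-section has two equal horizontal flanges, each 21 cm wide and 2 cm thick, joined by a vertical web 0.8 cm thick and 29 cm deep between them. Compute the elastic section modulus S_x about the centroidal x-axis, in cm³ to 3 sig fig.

Break the section into simple shapes (no overlaps), measuring from the bottom-left corner of the bounding box.
Bottom flange: 21 × 2, A = 42 cm², y = 1 cm, Ī = 14 cm⁴.
Web: 0.8 × 29, A = 23.2 cm², y = 16.5 cm, Ī = 1625.9 cm⁴.
Top flange: 21 × 2, A = 42 cm², y = 32 cm, Ī = 14 cm⁴.
By symmetry the centroid is at mid-height, ȳ = 16.5 cm.
Transfer each piece to the centroidal x-axis using Ī + A·d² with d = y − 16.5:
  bottom flange: d = -15.5 cm → contributes +10 105 cm⁴
  web: d = 0 cm → contributes +1625.9 cm⁴
  top flange: d = 15.5 cm → contributes +10 105 cm⁴
Total I = 21 835 cm⁴.
Extreme fibre distance c = 16.5 cm; S = I/c = 1323.3 cm³.

S_x ≈ 1320 cm³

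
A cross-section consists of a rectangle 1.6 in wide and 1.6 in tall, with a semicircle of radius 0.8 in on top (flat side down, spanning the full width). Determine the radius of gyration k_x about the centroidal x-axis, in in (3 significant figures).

k_x ≈ 0.655 in

Decompose the section into non-overlapping parts with the origin at the bottom-left of its bounding rectangle.
Rectangular body: 1.6 × 1.6, A = 2.56 in², y = 0.8 in, Ī = 0.54613 in⁴.
Semicircular cap: semicircle r = 0.8, A = 1.0053 in², y = 1.9395 in, Ī = 0.044956 in⁴.
Centroid: ȳ = ΣA·y / ΣA = 1.1213 in.
Transfer each piece to the centroidal x-axis using Ī + A·d² with d = y − 1.1213:
  rectangular body: d = -0.32131 in → contributes +0.81043 in⁴
  semicircular cap: d = 0.81822 in → contributes +0.71799 in⁴
Total I = 1.5284 in⁴.
Radius of gyration: k = √(I/A) = √(1.5284 / 3.5653) = 0.65475 in.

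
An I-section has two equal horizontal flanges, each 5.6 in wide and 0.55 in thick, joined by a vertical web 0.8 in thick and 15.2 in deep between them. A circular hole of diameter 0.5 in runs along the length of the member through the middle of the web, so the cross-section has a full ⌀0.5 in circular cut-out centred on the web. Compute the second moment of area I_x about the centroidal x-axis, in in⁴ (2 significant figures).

I_x ≈ 620 in⁴

Break the section into simple shapes (no overlaps), measuring from the bottom-left corner of the bounding box.
Bottom flange: 5.6 × 0.55, A = 3.08 in², y = 0.275 in, Ī = 0.07764 in⁴.
Web: 0.8 × 15.2, A = 12.16 in², y = 8.15 in, Ī = 234.1 in⁴.
Top flange: 5.6 × 0.55, A = 3.08 in², y = 16.03 in, Ī = 0.07764 in⁴.
Hole (subtracted): ⌀0.5, A = 0.1963 in², y = 8.15 in, Ī = 0.003068 in⁴.
By symmetry the centroid is at mid-height, ȳ = 8.15 in.
Transfer each piece to the centroidal x-axis using Ī + A·d² with d = y − 8.15:
  bottom flange: d = -7.875 in → contributes +191.1 in⁴
  web: d = 0 in → contributes +234.1 in⁴
  top flange: d = 7.875 in → contributes +191.1 in⁴
  hole: d = 0 in → contributes −0.003068 in⁴
Total I = 616.3 in⁴.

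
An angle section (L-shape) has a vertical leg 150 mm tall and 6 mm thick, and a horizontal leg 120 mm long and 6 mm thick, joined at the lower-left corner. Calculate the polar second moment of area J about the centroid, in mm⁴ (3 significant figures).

Decompose the section into non-overlapping parts with the origin at the bottom-left of its bounding rectangle.
Vertical leg: 6 × 150, A = 900 mm², y = 75 mm, Ī = 1 687 500 mm⁴.
Horizontal leg (remainder): 114 × 6, A = 684 mm², y = 3 mm, Ī = 2 052 mm⁴.
Centroid: ȳ = ΣA·y / ΣA = 43.909 mm.
Transfer each piece to the centroidal x-axis using Ī + A·d² with d = y − 43.909:
  vertical leg: d = 31.091 mm → contributes +2 557 480 mm⁴
  horizontal leg (remainder): d = -40.909 mm → contributes +1 146 763 mm⁴
Total I = 3 704 243 mm⁴.
For the y-axis: x̄ = 28.909 mm.
Repeating about the centroidal y-axis gives I_y = 2 142 563 mm⁴.
Polar second moment: J = I_x + I_y = 5 846 806 mm⁴.

J ≈ 5.85 × 10⁶ mm⁴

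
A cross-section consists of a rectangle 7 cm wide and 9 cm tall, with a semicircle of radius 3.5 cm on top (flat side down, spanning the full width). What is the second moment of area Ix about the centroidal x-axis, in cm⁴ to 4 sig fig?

Ix ≈ 969.8 cm⁴

Break the section into simple shapes (no overlaps), measuring from the bottom-left corner of the bounding box.
Rectangular body: 7 × 9, A = 63 cm², y = 4.5 cm, Ī = 425.25 cm⁴.
Semicircular cap: semicircle r = 3.5, A = 19.2423 cm², y = 10.4854 cm, Ī = 16.4704 cm⁴.
Centroid: ȳ = ΣA·y / ΣA = 5.90042 cm.
Transfer each piece to the centroidal x-axis using Ī + A·d² with d = y − 5.90042:
  rectangular body: d = -1.40042 cm → contributes +548.804 cm⁴
  semicircular cap: d = 4.58503 cm → contributes +420.99 cm⁴
Total I = 969.794 cm⁴.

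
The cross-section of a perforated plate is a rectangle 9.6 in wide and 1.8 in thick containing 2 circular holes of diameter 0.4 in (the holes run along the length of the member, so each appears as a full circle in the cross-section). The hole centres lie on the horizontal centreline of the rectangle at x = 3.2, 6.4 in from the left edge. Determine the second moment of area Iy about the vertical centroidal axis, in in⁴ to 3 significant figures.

Iy ≈ 132 in⁴

Decompose the section into non-overlapping parts with the origin at the bottom-left of its bounding rectangle.
Plate: 9.6 × 1.8, A = 17.28 in², x = 4.8 in, Ī = 132.71 in⁴.
Hole 1 (subtracted): ⌀0.4, A = 0.12566 in², x = 3.2 in, Ī = 0.0012566 in⁴.
Hole 2 (subtracted): ⌀0.4, A = 0.12566 in², x = 6.4 in, Ī = 0.0012566 in⁴.
By symmetry the centroid is at mid-width, x̄ = 4.8 in.
Transfer each piece to the vertical centroidal axis using Ī + A·d² with d = x − 4.8:
  plate: d = 0 in → contributes +132.71 in⁴
  hole 1: d = -1.6 in → contributes −0.32296 in⁴
  hole 2: d = 1.6 in → contributes −0.32296 in⁴
Total I = 132.06 in⁴.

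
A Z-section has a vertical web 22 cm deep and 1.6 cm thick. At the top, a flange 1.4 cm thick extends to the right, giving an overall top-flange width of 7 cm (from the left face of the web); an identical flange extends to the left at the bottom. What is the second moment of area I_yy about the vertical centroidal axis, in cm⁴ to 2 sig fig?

Decompose the section into non-overlapping parts with the origin at the bottom-left of its bounding rectangle.
Web: 1.6 × 22, A = 35.2 cm², x = 6.2 cm, Ī = 7.509 cm⁴.
Top flange (beyond web): 5.4 × 1.4, A = 7.56 cm², x = 9.7 cm, Ī = 18.37 cm⁴.
Bottom flange (beyond web): 5.4 × 1.4, A = 7.56 cm², x = 2.7 cm, Ī = 18.37 cm⁴.
Centroid: x̄ = ΣA·x / ΣA = 6.2 cm.
Transfer each piece to the vertical centroidal axis using Ī + A·d² with d = x − 6.2:
  web: d = 0 cm → contributes +7.509 cm⁴
  top flange (beyond web): d = 3.5 cm → contributes +111 cm⁴
  bottom flange (beyond web): d = -3.5 cm → contributes +111 cm⁴
Total I = 229.5 cm⁴.

I_yy ≈ 230 cm⁴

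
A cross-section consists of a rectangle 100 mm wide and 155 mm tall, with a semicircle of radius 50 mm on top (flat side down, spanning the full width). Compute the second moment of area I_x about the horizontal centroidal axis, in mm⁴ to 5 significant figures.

I_x ≈ 6.2254 × 10⁷ mm⁴

Break the section into simple shapes (no overlaps), measuring from the bottom-left corner of the bounding box.
Rectangular body: 100 × 155, A = 15 500 mm², y = 77.5 mm, Ī = 31 032 292 mm⁴.
Semicircular cap: semicircle r = 50, A = 3926.991 mm², y = 176.2207 mm, Ī = 685 981 mm⁴.
Centroid: ȳ = ΣA·y / ΣA = 97.45549 mm.
Transfer each piece to the horizontal centroidal axis using Ī + A·d² with d = y − 97.45549:
  rectangular body: d = -19.95549 mm → contributes +37 204 726 mm⁴
  semicircular cap: d = 78.76517 mm → contributes +25 048 843 mm⁴
Total I = 62 253 569 mm⁴.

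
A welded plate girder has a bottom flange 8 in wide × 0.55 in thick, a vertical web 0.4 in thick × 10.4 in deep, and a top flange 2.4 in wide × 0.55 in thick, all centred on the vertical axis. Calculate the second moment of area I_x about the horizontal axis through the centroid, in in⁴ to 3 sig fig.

I_x ≈ 180 in⁴

Treat the section as a set of non-overlapping primitives; coordinates are from the bounding-box lower-left.
Bottom plate: 8 × 0.55, A = 4.4 in², y = 0.275 in, Ī = 0.11092 in⁴.
Web plate: 0.4 × 10.4, A = 4.16 in², y = 5.75 in, Ī = 37.495 in⁴.
Top plate: 2.4 × 0.55, A = 1.32 in², y = 11.225 in, Ī = 0.033275 in⁴.
Centroid: ȳ = ΣA·y / ΣA = 4.0432 in.
Transfer each piece to the horizontal axis through the centroid using Ī + A·d² with d = y − 4.0432:
  bottom plate: d = -3.7682 in → contributes +62.589 in⁴
  web plate: d = 1.7068 in → contributes +49.614 in⁴
  top plate: d = 7.1818 in → contributes +68.116 in⁴
Total I = 180.32 in⁴.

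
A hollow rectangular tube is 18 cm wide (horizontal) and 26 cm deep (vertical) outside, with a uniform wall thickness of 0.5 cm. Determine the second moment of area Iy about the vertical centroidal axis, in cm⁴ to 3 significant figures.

Decompose the section into non-overlapping parts with the origin at the bottom-left of its bounding rectangle.
Outer rectangle: 18 × 26, A = 468 cm², x = 9 cm, Ī = 12 636 cm⁴.
Inner void (subtracted): 17 × 25, A = 425 cm², x = 9 cm, Ī = 10 235 cm⁴.
By symmetry the centroid is at mid-width, x̄ = 9 cm.
All pieces are centred on the vertical centroidal axis, so I = ΣĪ (holes subtracted) = 2400.6 cm⁴.

Iy ≈ 2400 cm⁴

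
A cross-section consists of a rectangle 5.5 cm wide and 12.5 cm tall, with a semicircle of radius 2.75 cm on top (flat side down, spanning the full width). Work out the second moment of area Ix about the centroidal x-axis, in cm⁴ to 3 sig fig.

Ix ≈ 1460 cm⁴

Decompose the section into non-overlapping parts with the origin at the bottom-left of its bounding rectangle.
Rectangular body: 5.5 × 12.5, A = 68.75 cm², y = 6.25 cm, Ī = 895.18 cm⁴.
Semicircular cap: semicircle r = 2.75, A = 11.879 cm², y = 13.667 cm, Ī = 6.2772 cm⁴.
Centroid: ȳ = ΣA·y / ΣA = 7.3428 cm.
Transfer each piece to the centroidal x-axis using Ī + A·d² with d = y − 7.3428:
  rectangular body: d = -1.0928 cm → contributes +977.28 cm⁴
  semicircular cap: d = 6.3244 cm → contributes +481.41 cm⁴
Total I = 1458.7 cm⁴.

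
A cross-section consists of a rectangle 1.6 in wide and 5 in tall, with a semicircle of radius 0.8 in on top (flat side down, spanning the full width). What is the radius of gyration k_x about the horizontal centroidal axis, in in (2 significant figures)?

k_x ≈ 1.6 in

Treat the section as a set of non-overlapping primitives; coordinates are from the bounding-box lower-left.
Rectangular body: 1.6 × 5, A = 8 in², y = 2.5 in, Ī = 16.67 in⁴.
Semicircular cap: semicircle r = 0.8, A = 1.005 in², y = 5.34 in, Ī = 0.04496 in⁴.
Centroid: ȳ = ΣA·y / ΣA = 2.817 in.
Transfer each piece to the horizontal centroidal axis using Ī + A·d² with d = y − 2.817:
  rectangular body: d = -0.317 in → contributes +17.47 in⁴
  semicircular cap: d = 2.523 in → contributes +6.442 in⁴
Total I = 23.91 in⁴.
Radius of gyration: k = √(I/A) = √(23.91 / 9.005) = 1.63 in.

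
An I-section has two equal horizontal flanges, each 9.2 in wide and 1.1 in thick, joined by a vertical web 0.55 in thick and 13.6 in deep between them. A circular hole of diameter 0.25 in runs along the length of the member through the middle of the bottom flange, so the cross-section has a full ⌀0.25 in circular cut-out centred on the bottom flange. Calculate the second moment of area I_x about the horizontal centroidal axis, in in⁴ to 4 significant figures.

I_x ≈ 1208 in⁴

Break the section into simple shapes (no overlaps), measuring from the bottom-left corner of the bounding box.
Bottom flange: 9.2 × 1.1, A = 10.12 in², y = 0.55 in, Ī = 1.02043 in⁴.
Web: 0.55 × 13.6, A = 7.48 in², y = 7.9 in, Ī = 115.292 in⁴.
Top flange: 9.2 × 1.1, A = 10.12 in², y = 15.25 in, Ī = 1.02043 in⁴.
Hole (subtracted): ⌀0.25, A = 0.0490874 in², y = 0.55 in, Ī = 0.000191748 in⁴.
Centroid: ȳ = ΣA·y / ΣA = 7.91304 in.
Transfer each piece to the horizontal centroidal axis using Ī + A·d² with d = y − 7.91304:
  bottom flange: d = -7.36304 in → contributes +549.67 in⁴
  web: d = -0.0130387 in → contributes +115.293 in⁴
  top flange: d = 7.33696 in → contributes +545.79 in⁴
  hole: d = -7.36304 in → contributes −2.66143 in⁴
Total I = 1208.09 in⁴.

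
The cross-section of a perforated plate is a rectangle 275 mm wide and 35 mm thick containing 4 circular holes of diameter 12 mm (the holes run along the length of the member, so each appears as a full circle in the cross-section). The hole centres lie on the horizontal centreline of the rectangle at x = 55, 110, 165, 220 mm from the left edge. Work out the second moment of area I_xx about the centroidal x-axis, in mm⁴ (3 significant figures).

Decompose the section into non-overlapping parts with the origin at the bottom-left of its bounding rectangle.
Plate: 275 × 35, A = 9 625 mm², y = 17.5 mm, Ī = 982 552 mm⁴.
Hole 1 (subtracted): ⌀12, A = 113.1 mm², y = 17.5 mm, Ī = 1017.9 mm⁴.
Hole 2 (subtracted): ⌀12, A = 113.1 mm², y = 17.5 mm, Ī = 1017.9 mm⁴.
Hole 3 (subtracted): ⌀12, A = 113.1 mm², y = 17.5 mm, Ī = 1017.9 mm⁴.
Hole 4 (subtracted): ⌀12, A = 113.1 mm², y = 17.5 mm, Ī = 1017.9 mm⁴.
By symmetry the centroid is at mid-height, ȳ = 17.5 mm.
All pieces are centred on the centroidal x-axis, so I = ΣĪ (holes subtracted) = 978 481 mm⁴.

I_xx ≈ 9.78 × 10⁵ mm⁴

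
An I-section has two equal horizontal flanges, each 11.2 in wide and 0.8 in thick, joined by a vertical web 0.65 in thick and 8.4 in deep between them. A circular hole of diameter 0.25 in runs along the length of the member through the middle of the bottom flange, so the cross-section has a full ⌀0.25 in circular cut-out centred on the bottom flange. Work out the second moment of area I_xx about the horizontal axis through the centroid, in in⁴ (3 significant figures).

Decompose the section into non-overlapping parts with the origin at the bottom-left of its bounding rectangle.
Bottom flange: 11.2 × 0.8, A = 8.96 in², y = 0.4 in, Ī = 0.47787 in⁴.
Web: 0.65 × 8.4, A = 5.46 in², y = 5 in, Ī = 32.105 in⁴.
Top flange: 11.2 × 0.8, A = 8.96 in², y = 9.6 in, Ī = 0.47787 in⁴.
Hole (subtracted): ⌀0.25, A = 0.049087 in², y = 0.4 in, Ī = 0.00019175 in⁴.
Centroid: ȳ = ΣA·y / ΣA = 5.0097 in.
Transfer each piece to the horizontal axis through the centroid using Ī + A·d² with d = y − 5.0097:
  bottom flange: d = -4.6097 in → contributes +190.87 in⁴
  web: d = -0.0096782 in → contributes +32.105 in⁴
  top flange: d = 4.5903 in → contributes +189.27 in⁴
  hole: d = -4.6097 in → contributes −1.0433 in⁴
Total I = 411.21 in⁴.

I_xx ≈ 411 in⁴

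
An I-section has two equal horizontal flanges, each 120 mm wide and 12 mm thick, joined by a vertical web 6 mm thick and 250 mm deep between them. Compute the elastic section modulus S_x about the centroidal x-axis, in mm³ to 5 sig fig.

Break the section into simple shapes (no overlaps), measuring from the bottom-left corner of the bounding box.
Bottom flange: 120 × 12, A = 1 440 mm², y = 6 mm, Ī = 17 280 mm⁴.
Web: 6 × 250, A = 1 500 mm², y = 137 mm, Ī = 7 812 500 mm⁴.
Top flange: 120 × 12, A = 1 440 mm², y = 268 mm, Ī = 17 280 mm⁴.
By symmetry the centroid is at mid-height, ȳ = 137 mm.
Transfer each piece to the centroidal x-axis using Ī + A·d² with d = y − 137:
  bottom flange: d = -131 mm → contributes +24 729 120 mm⁴
  web: d = 0 mm → contributes +7 812 500 mm⁴
  top flange: d = 131 mm → contributes +24 729 120 mm⁴
Total I = 57 270 740 mm⁴.
Extreme fibre distance c = 137 mm; S = I/c = 418034.6 mm³.

S_x ≈ 4.1803 × 10⁵ mm³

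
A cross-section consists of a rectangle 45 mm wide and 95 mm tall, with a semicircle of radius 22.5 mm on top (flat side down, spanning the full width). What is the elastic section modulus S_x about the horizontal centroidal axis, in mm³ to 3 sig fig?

S_x ≈ 8.89 × 10⁴ mm³

Break the section into simple shapes (no overlaps), measuring from the bottom-left corner of the bounding box.
Rectangular body: 45 × 95, A = 4 275 mm², y = 47.5 mm, Ī = 3 215 156 mm⁴.
Semicircular cap: semicircle r = 22.5, A = 795.22 mm², y = 104.55 mm, Ī = 28 130 mm⁴.
Centroid: ȳ = ΣA·y / ΣA = 56.448 mm.
Transfer each piece to the horizontal centroidal axis using Ī + A·d² with d = y − 56.448:
  rectangular body: d = -8.9476 mm → contributes +3 557 414 mm⁴
  semicircular cap: d = 48.102 mm → contributes +1 868 075 mm⁴
Total I = 5 425 489 mm⁴.
Extreme fibre distance c = 61.052 mm; S = I/c = 88 866 mm³.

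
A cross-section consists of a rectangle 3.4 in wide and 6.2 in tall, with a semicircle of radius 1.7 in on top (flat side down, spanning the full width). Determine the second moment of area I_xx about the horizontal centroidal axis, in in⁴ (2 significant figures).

I_xx ≈ 120 in⁴

Treat the section as a set of non-overlapping primitives; coordinates are from the bounding-box lower-left.
Rectangular body: 3.4 × 6.2, A = 21.08 in², y = 3.1 in, Ī = 67.53 in⁴.
Semicircular cap: semicircle r = 1.7, A = 4.54 in², y = 6.922 in, Ī = 0.9167 in⁴.
Centroid: ȳ = ΣA·y / ΣA = 3.777 in.
Transfer each piece to the horizontal centroidal axis using Ī + A·d² with d = y − 3.777:
  rectangular body: d = -0.6771 in → contributes +77.19 in⁴
  semicircular cap: d = 3.144 in → contributes +45.8 in⁴
Total I = 123 in⁴.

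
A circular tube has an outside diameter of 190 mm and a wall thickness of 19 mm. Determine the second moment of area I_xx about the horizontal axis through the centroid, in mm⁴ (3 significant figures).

I_xx ≈ 3.78 × 10⁷ mm⁴

Split into non-overlapping primitives; take the origin at the lower-left of the bounding box.
Outer circle: ⌀190, A = 28 353 mm², y = 95 mm, Ī = 63 971 171 mm⁴.
Bore (subtracted): ⌀152, A = 18 146 mm², y = 95 mm, Ī = 26 202 592 mm⁴.
By symmetry the centroid is at mid-height, ȳ = 95 mm.
All pieces are centred on the horizontal axis through the centroid, so I = ΣĪ (holes subtracted) = 37 768 580 mm⁴.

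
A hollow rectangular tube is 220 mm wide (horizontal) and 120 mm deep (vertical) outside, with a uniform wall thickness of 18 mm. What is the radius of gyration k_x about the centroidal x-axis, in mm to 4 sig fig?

k_x ≈ 45.43 mm

Split into non-overlapping primitives; take the origin at the lower-left of the bounding box.
Outer rectangle: 220 × 120, A = 26 400 mm², y = 60 mm, Ī = 31 680 000 mm⁴.
Inner void (subtracted): 184 × 84, A = 15 456 mm², y = 60 mm, Ī = 9 088 128 mm⁴.
By symmetry the centroid is at mid-height, ȳ = 60 mm.
All pieces are centred on the centroidal x-axis, so I = ΣĪ (holes subtracted) = 22 591 872 mm⁴.
Radius of gyration: k = √(I/A) = √(22 591 872 / 10 944) = 45.4347 mm.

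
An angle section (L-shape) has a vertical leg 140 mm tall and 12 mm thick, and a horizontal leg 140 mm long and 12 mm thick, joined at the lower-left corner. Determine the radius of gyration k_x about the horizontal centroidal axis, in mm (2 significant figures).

k_x ≈ 43 mm

Break the section into simple shapes (no overlaps), measuring from the bottom-left corner of the bounding box.
Vertical leg: 12 × 140, A = 1 680 mm², y = 70 mm, Ī = 2 744 000 mm⁴.
Horizontal leg (remainder): 128 × 12, A = 1 536 mm², y = 6 mm, Ī = 18 432 mm⁴.
Centroid: ȳ = ΣA·y / ΣA = 39.43 mm.
Transfer each piece to the horizontal centroidal axis using Ī + A·d² with d = y − 39.43:
  vertical leg: d = 30.57 mm → contributes +4 313 711 mm⁴
  horizontal leg (remainder): d = -33.43 mm → contributes +1 735 303 mm⁴
Total I = 6 049 013 mm⁴.
Radius of gyration: k = √(I/A) = √(6 049 013 / 3 216) = 43.37 mm.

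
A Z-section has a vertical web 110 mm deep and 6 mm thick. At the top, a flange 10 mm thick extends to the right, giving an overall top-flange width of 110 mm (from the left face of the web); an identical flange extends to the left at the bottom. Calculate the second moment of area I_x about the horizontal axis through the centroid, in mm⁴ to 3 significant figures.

Break the section into simple shapes (no overlaps), measuring from the bottom-left corner of the bounding box.
Web: 6 × 110, A = 660 mm², y = 55 mm, Ī = 665 500 mm⁴.
Top flange (beyond web): 104 × 10, A = 1 040 mm², y = 105 mm, Ī = 8666.7 mm⁴.
Bottom flange (beyond web): 104 × 10, A = 1 040 mm², y = 5 mm, Ī = 8666.7 mm⁴.
Centroid: ȳ = ΣA·y / ΣA = 55 mm.
Transfer each piece to the horizontal axis through the centroid using Ī + A·d² with d = y − 55:
  web: d = 0 mm → contributes +665 500 mm⁴
  top flange (beyond web): d = 50 mm → contributes +2 608 667 mm⁴
  bottom flange (beyond web): d = -50 mm → contributes +2 608 667 mm⁴
Total I = 5 882 833 mm⁴.

I_x ≈ 5.88 × 10⁶ mm⁴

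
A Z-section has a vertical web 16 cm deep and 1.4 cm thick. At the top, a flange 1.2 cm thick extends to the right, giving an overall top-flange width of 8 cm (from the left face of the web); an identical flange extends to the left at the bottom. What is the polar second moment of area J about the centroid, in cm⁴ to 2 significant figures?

Split into non-overlapping primitives; take the origin at the lower-left of the bounding box.
Web: 1.4 × 16, A = 22.4 cm², y = 8 cm, Ī = 477.9 cm⁴.
Top flange (beyond web): 6.6 × 1.2, A = 7.92 cm², y = 15.4 cm, Ī = 0.9504 cm⁴.
Bottom flange (beyond web): 6.6 × 1.2, A = 7.92 cm², y = 0.6 cm, Ī = 0.9504 cm⁴.
Centroid: ȳ = ΣA·y / ΣA = 8 cm.
Transfer each piece to the centroidal x-axis using Ī + A·d² with d = y − 8:
  web: d = 0 cm → contributes +477.9 cm⁴
  top flange (beyond web): d = 7.4 cm → contributes +434.6 cm⁴
  bottom flange (beyond web): d = -7.4 cm → contributes +434.6 cm⁴
Total I = 1 347 cm⁴.
For the y-axis: x̄ = 7.3 cm.
Repeating about the centroidal y-axis gives I_y = 314.6 cm⁴.
Polar second moment: J = I_x + I_y = 1 662 cm⁴.

J ≈ 1700 cm⁴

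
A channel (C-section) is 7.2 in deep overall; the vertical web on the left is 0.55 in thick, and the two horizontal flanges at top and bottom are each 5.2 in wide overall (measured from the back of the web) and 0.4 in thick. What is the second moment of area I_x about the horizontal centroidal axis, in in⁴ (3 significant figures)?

I_x ≈ 60.2 in⁴

Break the section into simple shapes (no overlaps), measuring from the bottom-left corner of the bounding box.
Web: 0.55 × 7.2, A = 3.96 in², y = 3.6 in, Ī = 17.107 in⁴.
Top flange (beyond web): 4.65 × 0.4, A = 1.86 in², y = 7 in, Ī = 0.0248 in⁴.
Bottom flange (beyond web): 4.65 × 0.4, A = 1.86 in², y = 0.2 in, Ī = 0.0248 in⁴.
By symmetry the centroid is at mid-height, ȳ = 3.6 in.
Transfer each piece to the horizontal centroidal axis using Ī + A·d² with d = y − 3.6:
  web: d = 0 in → contributes +17.107 in⁴
  top flange (beyond web): d = 3.4 in → contributes +21.526 in⁴
  bottom flange (beyond web): d = -3.4 in → contributes +21.526 in⁴
Total I = 60.16 in⁴.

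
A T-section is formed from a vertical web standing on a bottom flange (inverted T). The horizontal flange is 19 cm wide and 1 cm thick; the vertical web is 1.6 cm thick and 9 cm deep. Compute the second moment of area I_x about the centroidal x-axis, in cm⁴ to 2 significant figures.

I_x ≈ 300 cm⁴

Decompose the section into non-overlapping parts with the origin at the bottom-left of its bounding rectangle.
Flange: 19 × 1, A = 19 cm², y = 0.5 cm, Ī = 1.583 cm⁴.
Web: 1.6 × 9, A = 14.4 cm², y = 5.5 cm, Ī = 97.2 cm⁴.
Centroid: ȳ = ΣA·y / ΣA = 2.656 cm.
Transfer each piece to the centroidal x-axis using Ī + A·d² with d = y − 2.656:
  flange: d = -2.156 cm → contributes +89.88 cm⁴
  web: d = 2.844 cm → contributes +213.7 cm⁴
Total I = 303.6 cm⁴.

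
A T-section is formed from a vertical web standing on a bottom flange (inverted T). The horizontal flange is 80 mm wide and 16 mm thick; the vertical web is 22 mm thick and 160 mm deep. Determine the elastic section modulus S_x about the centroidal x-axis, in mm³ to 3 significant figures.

Split into non-overlapping primitives; take the origin at the lower-left of the bounding box.
Flange: 80 × 16, A = 1 280 mm², y = 8 mm, Ī = 27 307 mm⁴.
Web: 22 × 160, A = 3 520 mm², y = 96 mm, Ī = 7 509 333 mm⁴.
Centroid: ȳ = ΣA·y / ΣA = 72.533 mm.
Transfer each piece to the centroidal x-axis using Ī + A·d² with d = y − 72.533:
  flange: d = -64.533 mm → contributes +5 357 932 mm⁴
  web: d = 23.467 mm → contributes +9 447 743 mm⁴
Total I = 14 805 675 mm⁴.
Extreme fibre distance c = 103.47 mm; S = I/c = 143 096 mm³.

S_x ≈ 1.43 × 10⁵ mm³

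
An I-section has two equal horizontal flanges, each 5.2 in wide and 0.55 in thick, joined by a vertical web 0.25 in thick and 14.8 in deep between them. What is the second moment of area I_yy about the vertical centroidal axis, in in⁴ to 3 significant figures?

I_yy ≈ 12.9 in⁴

Decompose the section into non-overlapping parts with the origin at the bottom-left of its bounding rectangle.
Bottom flange: 5.2 × 0.55, A = 2.86 in², x = 2.6 in, Ī = 6.4445 in⁴.
Web: 0.25 × 14.8, A = 3.7 in², x = 2.6 in, Ī = 0.019271 in⁴.
Top flange: 5.2 × 0.55, A = 2.86 in², x = 2.6 in, Ī = 6.4445 in⁴.
By symmetry the centroid is at mid-width, x̄ = 2.6 in.
All pieces are centred on the vertical centroidal axis, so I = ΣĪ = 12.908 in⁴.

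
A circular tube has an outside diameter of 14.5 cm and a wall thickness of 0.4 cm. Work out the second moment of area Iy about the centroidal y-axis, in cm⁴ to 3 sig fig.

Decompose the section into non-overlapping parts with the origin at the bottom-left of its bounding rectangle.
Outer circle: ⌀14.5, A = 165.13 cm², x = 7.25 cm, Ī = 2169.9 cm⁴.
Bore (subtracted): ⌀13.7, A = 147.41 cm², x = 7.25 cm, Ī = 1729.2 cm⁴.
By symmetry the centroid is at mid-width, x̄ = 7.25 cm.
All pieces are centred on the centroidal y-axis, so I = ΣĪ (holes subtracted) = 440.68 cm⁴.

Iy ≈ 441 cm⁴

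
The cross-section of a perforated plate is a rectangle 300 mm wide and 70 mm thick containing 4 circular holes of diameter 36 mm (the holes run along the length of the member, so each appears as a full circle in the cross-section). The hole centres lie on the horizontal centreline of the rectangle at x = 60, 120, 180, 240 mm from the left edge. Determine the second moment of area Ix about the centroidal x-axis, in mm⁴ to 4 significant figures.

Ix ≈ 8.245 × 10⁶ mm⁴

Split into non-overlapping primitives; take the origin at the lower-left of the bounding box.
Plate: 300 × 70, A = 21 000 mm², y = 35 mm, Ī = 8 575 000 mm⁴.
Hole 1 (subtracted): ⌀36, A = 1017.88 mm², y = 35 mm, Ī = 82 448 mm⁴.
Hole 2 (subtracted): ⌀36, A = 1017.88 mm², y = 35 mm, Ī = 82 448 mm⁴.
Hole 3 (subtracted): ⌀36, A = 1017.88 mm², y = 35 mm, Ī = 82 448 mm⁴.
Hole 4 (subtracted): ⌀36, A = 1017.88 mm², y = 35 mm, Ī = 82 448 mm⁴.
By symmetry the centroid is at mid-height, ȳ = 35 mm.
All pieces are centred on the centroidal x-axis, so I = ΣĪ (holes subtracted) = 8 245 208 mm⁴.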